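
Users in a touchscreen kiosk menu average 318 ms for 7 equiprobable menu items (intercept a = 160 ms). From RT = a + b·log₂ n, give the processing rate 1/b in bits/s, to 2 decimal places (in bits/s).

17.77 bits/s

Choice component = 318 − 160 = 158 ms over log₂(7) = 2.8074 bits.
b = 158 / 2.8074 = 56.281 ms/bit, so 1/b = 17.768 bits/s.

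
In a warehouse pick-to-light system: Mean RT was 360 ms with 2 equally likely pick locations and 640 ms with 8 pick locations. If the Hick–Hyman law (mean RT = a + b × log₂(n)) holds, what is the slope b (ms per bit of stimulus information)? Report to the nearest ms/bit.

Slope: b = (640 − 360) / (log₂ 8 − log₂ 2) = 280/2.0000 = 140 ms/bit.

140 ms/bit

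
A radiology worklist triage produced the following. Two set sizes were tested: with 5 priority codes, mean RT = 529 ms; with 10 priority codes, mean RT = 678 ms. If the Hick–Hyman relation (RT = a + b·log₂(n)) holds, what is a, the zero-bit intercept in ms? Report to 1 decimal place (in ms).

183.0 ms

Slope: b = (678 − 529) / (log₂ 10 − log₂ 5) = 149/1.0000 = 149.000 ms/bit.
a = RT₁ − b·log₂ n₁ = 529 − 149.000 × 2.3219 = 183.033 ms.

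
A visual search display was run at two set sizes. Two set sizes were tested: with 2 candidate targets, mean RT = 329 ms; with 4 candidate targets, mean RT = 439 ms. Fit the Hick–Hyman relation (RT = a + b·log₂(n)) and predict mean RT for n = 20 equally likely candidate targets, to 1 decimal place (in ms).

694.4 ms

Fit slope and intercept:
  b = (439 − 329) / (log₂ 4 − log₂ 2) = 110 / (2 − 1) = 110.000 ms/bit
  a = 329 − 110.000 × 1 = 219.000 ms
Then RT(20) = 219.000 + 110.000 × log₂ 20 = 219.000 + 110.000 × 4.3219 ≈ 694.412 ms.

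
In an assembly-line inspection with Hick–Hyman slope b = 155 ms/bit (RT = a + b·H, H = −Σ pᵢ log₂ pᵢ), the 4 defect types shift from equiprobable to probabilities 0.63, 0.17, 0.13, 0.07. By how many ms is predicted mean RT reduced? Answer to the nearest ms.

77 ms

Equiprobable entropy H₀ = log₂ 4 = 2.0000 bits.
Skewed entropy H = −Σ pᵢ log₂ pᵢ = 1.5057 bits.
ΔRT = b·(H₀ − H) = 155 × 0.4943 = 76.61 ms.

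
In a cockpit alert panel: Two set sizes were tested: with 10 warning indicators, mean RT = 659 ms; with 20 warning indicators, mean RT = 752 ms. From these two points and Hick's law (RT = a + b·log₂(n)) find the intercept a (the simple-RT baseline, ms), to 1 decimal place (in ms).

The slope on a log₂ axis is (752 − 659) / (4.3219 − 3.3219) = 93.000 ms/bit.
Intercept: a = 659 − 93.000·log₂(10) = 350.061 ms.

350.1 ms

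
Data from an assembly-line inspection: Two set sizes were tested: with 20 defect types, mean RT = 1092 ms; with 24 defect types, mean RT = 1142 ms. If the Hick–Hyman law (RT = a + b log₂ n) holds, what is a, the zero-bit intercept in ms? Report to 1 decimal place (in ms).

b = (RT₂ − RT₁)/(log₂ n₂ − log₂ n₁) = (1142 − 1092)/(4.5850 − 4.3219) = 190.089 ms/bit.
a = RT₁ − b·log₂ n₁ = 1092 − 190.089 × 4.3219 = 270.448 ms.

270.4 ms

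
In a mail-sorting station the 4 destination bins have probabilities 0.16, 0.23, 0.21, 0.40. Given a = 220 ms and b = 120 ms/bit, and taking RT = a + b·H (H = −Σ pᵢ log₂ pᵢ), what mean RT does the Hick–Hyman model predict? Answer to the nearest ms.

449 ms

H = 0.16·log₂(1/0.16) + 0.23·log₂(1/0.23) + 0.21·log₂(1/0.21) + 0.40·log₂(1/0.40) = 1.9123 bits.
RT = 220 + 120 × 1.9123 = 449.47 ms.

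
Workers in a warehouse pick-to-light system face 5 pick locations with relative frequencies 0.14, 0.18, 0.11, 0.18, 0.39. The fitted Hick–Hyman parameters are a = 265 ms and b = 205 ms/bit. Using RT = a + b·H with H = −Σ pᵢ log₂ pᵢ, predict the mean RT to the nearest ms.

709 ms

Entropy contributions −pᵢ log₂ pᵢ: 0.3971, 0.4453, 0.3503, 0.4453, 0.5298; sum H = 2.1678 bits.
RT = a + bH = 265 + 205·2.1678 = 709.40 ms.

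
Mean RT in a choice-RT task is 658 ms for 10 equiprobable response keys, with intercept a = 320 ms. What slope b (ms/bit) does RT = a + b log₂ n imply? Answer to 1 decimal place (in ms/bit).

b = (658 − 320) / log₂(10) = 338 / 3.3219 = 101.748 ms/bit.

101.7 ms/bit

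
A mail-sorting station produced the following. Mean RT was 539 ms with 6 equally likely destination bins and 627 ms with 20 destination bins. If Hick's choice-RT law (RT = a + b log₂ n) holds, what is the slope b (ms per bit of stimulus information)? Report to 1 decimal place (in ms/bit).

50.7 ms/bit

b = (RT₂ − RT₁)/(log₂ n₂ − log₂ n₁) = (627 − 539)/(4.3219 − 2.5850) = 50.663 ms/bit.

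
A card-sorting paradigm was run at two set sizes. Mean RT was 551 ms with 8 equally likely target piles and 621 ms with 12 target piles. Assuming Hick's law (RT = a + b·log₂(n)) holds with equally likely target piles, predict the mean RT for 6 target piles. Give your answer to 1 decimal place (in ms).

501.3 ms

RT is linear in log₂ n, so two points fix the line:
  b = (621 − 551) / (log₂ 12 − log₂ 8) = 70 / (3.5850 − 3) = 119.666 ms/bit
  a = 551 − 119.666 × 3 = 192.003 ms
Then RT(6) = 192.003 + 119.666 × log₂ 6 = 192.003 + 119.666 × 2.5850 ≈ 501.334 ms.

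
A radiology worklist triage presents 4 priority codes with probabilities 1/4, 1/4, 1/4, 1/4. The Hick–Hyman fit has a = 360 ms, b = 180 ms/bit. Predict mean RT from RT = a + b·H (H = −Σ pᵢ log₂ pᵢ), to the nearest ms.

720 ms

H = −Σ pᵢ log₂ pᵢ = 0.25·2 + 0.25·2 + 0.25·2 + 0.25·2 = 2.000 bits.
RT = 360 + 180 × 2.000 = 720.00 ms.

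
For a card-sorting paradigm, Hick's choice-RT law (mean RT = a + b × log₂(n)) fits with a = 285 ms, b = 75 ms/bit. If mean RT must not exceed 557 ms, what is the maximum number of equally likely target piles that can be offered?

12

Information budget: (557 − 285)/75 = 3.6267 bits, so n ≤ 2^3.6267 = 12.352 → at most 12.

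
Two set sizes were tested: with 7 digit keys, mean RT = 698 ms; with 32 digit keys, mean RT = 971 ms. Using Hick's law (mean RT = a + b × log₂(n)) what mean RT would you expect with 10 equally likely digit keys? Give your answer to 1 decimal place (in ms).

762.1 ms

With log₂ n on the abscissa the relation is linear; from the two conditions:
  b = (971 − 698) / (log₂ 32 − log₂ 7) = 273 / (5 − 2.8074) = 124.507 ms/bit
  a = 698 − 124.507 × 2.8074 = 348.464 ms
Then RT(10) = 348.464 + 124.507 × log₂ 10 = 348.464 + 124.507 × 3.3219 ≈ 762.068 ms.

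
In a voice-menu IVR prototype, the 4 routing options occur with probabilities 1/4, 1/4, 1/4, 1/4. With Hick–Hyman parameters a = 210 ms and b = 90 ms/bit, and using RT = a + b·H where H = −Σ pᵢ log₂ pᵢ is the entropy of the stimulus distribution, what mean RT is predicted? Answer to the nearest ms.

390 ms

H = −Σ pᵢ log₂ pᵢ = 0.25·2 + 0.25·2 + 0.25·2 + 0.25·2 = 2.000 bits.
RT = 210 + 90 × 2.000 = 390.00 ms.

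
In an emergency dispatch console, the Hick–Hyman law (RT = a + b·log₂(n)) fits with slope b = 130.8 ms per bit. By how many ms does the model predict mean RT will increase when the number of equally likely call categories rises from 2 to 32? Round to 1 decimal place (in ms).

523.2 ms

The intercept a cancels: ΔRT = b·(log₂ n₂ − log₂ n₁) = b·log₂(n₂/n₁).
log₂(32) − log₂(2) = log₂(32/2) = log₂(16) = 4.
ΔRT = 130.8 × 4.0000 = 523.200 ms.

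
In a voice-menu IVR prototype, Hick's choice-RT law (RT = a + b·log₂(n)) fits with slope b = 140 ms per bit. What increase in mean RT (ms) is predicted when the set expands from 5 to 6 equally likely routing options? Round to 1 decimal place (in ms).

ΔRT = (a + b log₂ n₂) − (a + b log₂ n₁) = b·(log₂ n₂ − log₂ n₁).
log₂(6) − log₂(5) = 2.5850 − 2.3219 = 0.2630.
ΔRT = 140 × 0.2630 = 36.825 ms.

36.8 ms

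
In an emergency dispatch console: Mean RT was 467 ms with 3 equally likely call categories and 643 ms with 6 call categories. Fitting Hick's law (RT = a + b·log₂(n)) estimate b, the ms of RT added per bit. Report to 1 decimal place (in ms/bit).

b = (RT₂ − RT₁)/(log₂ n₂ − log₂ n₁) = (643 − 467)/(2.5850 − 1.5850) = 176.000 ms/bit.

176.0 ms/bit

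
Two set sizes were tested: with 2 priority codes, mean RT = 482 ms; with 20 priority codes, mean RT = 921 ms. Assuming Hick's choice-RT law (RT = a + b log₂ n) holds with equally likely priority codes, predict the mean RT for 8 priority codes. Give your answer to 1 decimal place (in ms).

746.3 ms

With log₂ n on the abscissa the relation is linear; from the two conditions:
  b = (921 − 482) / (log₂ 20 − log₂ 2) = 439 / (4.3219 − 1) = 132.152 ms/bit
  a = 482 − 132.152 × 1 = 349.848 ms
Then RT(8) = 349.848 + 132.152 × log₂ 8 = 349.848 + 132.152 × 3 ≈ 746.304 ms.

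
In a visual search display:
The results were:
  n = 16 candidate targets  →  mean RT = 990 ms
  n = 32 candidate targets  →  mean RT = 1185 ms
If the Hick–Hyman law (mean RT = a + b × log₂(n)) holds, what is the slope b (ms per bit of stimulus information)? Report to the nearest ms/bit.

195 ms/bit

b = (RT₂ − RT₁)/(log₂ n₂ − log₂ n₁) = (1185 − 990)/(5 − 4) = 195 ms/bit.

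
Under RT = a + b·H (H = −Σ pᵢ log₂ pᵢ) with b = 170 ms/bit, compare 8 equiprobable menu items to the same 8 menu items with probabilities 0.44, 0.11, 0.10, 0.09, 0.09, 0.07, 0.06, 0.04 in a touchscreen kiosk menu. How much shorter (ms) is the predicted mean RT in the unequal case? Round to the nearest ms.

The RT saving is b·ΔH. Equiprobable H₀ = log₂(8) = 3.0000 bits; with the given probabilities H = 2.5268 bits.
b·(H₀ − H) = 170 × (3.0000 − 2.5268) = 80.45 ms.

80 ms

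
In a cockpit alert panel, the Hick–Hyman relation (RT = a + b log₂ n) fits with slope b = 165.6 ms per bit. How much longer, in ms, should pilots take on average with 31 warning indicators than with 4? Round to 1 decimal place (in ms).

ΔRT = (a + b log₂ n₂) − (a + b log₂ n₁) = b·(log₂ n₂ − log₂ n₁).
log₂(31) − log₂(4) = 4.9542 − 2 = 2.9542.
ΔRT = 165.6 × 2.9542 = 489.215 ms.

489.2 ms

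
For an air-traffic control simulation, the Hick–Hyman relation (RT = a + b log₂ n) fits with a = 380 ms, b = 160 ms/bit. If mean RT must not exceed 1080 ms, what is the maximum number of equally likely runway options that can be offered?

20

Information budget: (1080 − 380)/160 = 4.3750 bits, so n ≤ 2^4.3750 = 20.749 → at most 20.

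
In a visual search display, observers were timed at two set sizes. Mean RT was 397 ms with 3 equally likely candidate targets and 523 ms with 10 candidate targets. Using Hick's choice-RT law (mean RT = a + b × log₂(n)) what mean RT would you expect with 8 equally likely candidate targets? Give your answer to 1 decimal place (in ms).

499.6 ms

With log₂ n on the abscissa the relation is linear; from the two conditions:
  b = (523 − 397) / (log₂ 10 − log₂ 3) = 126 / (3.3219 − 1.5850) = 72.540 ms/bit
  a = 397 − 72.540 × 1.5850 = 282.026 ms
Then RT(8) = 282.026 + 72.540 × log₂ 8 = 282.026 + 72.540 × 3 ≈ 499.647 ms.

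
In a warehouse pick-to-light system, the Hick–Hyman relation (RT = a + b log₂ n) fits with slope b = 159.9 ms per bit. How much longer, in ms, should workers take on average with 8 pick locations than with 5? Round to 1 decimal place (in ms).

ΔRT = (a + b log₂ n₂) − (a + b log₂ n₁) = b·(log₂ n₂ − log₂ n₁).
log₂(8) − log₂(5) = 3 − 2.3219 = 0.6781.
ΔRT = 159.9 × 0.6781 = 108.424 ms.

108.4 ms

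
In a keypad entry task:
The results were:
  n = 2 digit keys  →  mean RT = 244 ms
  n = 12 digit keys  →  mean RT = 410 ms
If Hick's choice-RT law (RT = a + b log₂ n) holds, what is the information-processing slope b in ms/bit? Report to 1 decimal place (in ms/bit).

64.2 ms/bit

The slope on a log₂ axis is (410 − 244) / (3.5850 − 1) = 64.218 ms/bit.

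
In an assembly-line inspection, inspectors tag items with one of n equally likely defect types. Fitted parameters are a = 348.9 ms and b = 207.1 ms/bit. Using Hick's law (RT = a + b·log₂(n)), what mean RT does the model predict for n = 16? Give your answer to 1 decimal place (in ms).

1177.3 ms

log₂(16) = 4 bits, so RT = 348.9 + 207.1 × 4 ≈ 1177.300 ms.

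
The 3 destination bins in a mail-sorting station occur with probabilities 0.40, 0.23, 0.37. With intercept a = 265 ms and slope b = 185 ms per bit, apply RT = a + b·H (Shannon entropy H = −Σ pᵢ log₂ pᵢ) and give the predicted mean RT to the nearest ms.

Entropy contributions −pᵢ log₂ pᵢ: 0.5288, 0.4877, 0.5307; sum H = 1.5472 bits.
RT = a + bH = 265 + 185·1.5472 = 551.23 ms.

551 ms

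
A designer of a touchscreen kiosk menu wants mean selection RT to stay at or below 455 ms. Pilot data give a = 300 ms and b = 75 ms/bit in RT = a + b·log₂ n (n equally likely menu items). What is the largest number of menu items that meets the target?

75·log₂ n ≤ 455 − 300 = 155, giving log₂ n ≤ 2.0667 and n ≤ 4.189. The largest whole number is 4.

4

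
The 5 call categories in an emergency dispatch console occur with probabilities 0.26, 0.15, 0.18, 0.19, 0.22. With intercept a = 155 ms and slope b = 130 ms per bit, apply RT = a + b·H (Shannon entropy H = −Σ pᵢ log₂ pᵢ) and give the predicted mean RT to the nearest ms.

Entropy contributions −pᵢ log₂ pᵢ: 0.5053, 0.4105, 0.4453, 0.4552, 0.4806; sum H = 2.2969 bits.
RT = a + bH = 155 + 130·2.2969 = 453.60 ms.

454 ms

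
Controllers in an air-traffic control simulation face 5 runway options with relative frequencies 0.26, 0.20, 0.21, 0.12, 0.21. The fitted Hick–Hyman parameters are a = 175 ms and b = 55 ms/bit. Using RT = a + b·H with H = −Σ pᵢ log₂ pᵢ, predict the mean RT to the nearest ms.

H = 0.26·log₂(1/0.26) + 0.20·log₂(1/0.20) + 0.21·log₂(1/0.21) + 0.12·log₂(1/0.12) + 0.21·log₂(1/0.21) = 2.2824 bits.
RT = 175 + 55 × 2.2824 = 300.53 ms.

301 ms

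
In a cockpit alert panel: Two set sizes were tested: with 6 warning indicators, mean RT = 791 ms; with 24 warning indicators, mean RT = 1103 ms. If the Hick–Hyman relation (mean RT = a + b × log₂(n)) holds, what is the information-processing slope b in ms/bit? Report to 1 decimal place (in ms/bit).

156.0 ms/bit

The slope on a log₂ axis is (1103 − 791) / (4.5850 − 2.5850) = 156.000 ms/bit.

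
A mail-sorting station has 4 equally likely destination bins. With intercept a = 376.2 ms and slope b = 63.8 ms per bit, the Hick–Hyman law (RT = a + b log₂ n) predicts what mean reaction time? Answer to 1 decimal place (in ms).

503.8 ms

log₂(4) = 2 bits, so RT = 376.2 + 63.8 × 2 ≈ 503.800 ms.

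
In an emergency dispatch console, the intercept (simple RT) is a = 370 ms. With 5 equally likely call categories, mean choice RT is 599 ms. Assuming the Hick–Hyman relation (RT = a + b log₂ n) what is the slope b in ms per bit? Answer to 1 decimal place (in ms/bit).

98.6 ms/bit

log₂(5) = 2.3219 bits.
b = (RT − a)/log₂ n = (599 − 370) / 2.3219 = 98.625 ms/bit.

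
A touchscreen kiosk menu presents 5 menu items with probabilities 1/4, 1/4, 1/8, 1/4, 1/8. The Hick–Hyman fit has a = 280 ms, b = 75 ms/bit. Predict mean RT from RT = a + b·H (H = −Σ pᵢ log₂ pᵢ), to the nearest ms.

449 ms

Each term −pᵢ log₂ pᵢ: 0.25·2 + 0.25·2 + 0.125·3 + 0.25·2 + 0.125·3; summed, H = 2.250 bits.
Mean RT = a + bH = 280 + 75·2.250 = 448.75 ms.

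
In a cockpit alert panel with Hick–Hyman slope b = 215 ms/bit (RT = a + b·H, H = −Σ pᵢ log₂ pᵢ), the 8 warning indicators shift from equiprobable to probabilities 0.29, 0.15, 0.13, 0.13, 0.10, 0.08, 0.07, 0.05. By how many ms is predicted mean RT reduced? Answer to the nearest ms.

The RT saving is b·ΔH. Equiprobable H₀ = log₂(8) = 3.0000 bits; with the given probabilities H = 2.8021 bits.
b·(H₀ − H) = 215 × (3.0000 − 2.8021) = 42.55 ms.

43 ms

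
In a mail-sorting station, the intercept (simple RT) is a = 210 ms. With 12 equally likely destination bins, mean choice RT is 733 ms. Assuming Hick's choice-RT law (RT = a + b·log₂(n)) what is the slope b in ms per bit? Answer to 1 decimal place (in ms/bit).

145.9 ms/bit

12 alternatives carry log₂ 12 = 3.5850 bits; the choice cost is 733 − 210 = 523 ms, so b = 523/3.5850 = 145.887 ms/bit.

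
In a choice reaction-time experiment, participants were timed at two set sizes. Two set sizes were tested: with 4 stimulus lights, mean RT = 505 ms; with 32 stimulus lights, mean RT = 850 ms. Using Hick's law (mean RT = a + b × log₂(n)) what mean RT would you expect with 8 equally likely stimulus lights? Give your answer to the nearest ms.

620 ms

RT is linear in log₂ n, so two points fix the line:
  b = (850 − 505) / (log₂ 32 − log₂ 4) = 345 / (5 − 2) = 115 ms/bit
  a = 505 − 115 × 2 = 275 ms
Then RT(8) = 275 + 115 × log₂ 8 = 275 + 115 × 3 ≈ 620.000 ms.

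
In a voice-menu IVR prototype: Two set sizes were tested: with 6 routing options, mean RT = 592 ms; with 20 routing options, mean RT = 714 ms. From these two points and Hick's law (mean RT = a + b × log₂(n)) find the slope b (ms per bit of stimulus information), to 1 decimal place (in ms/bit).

70.2 ms/bit

The slope on a log₂ axis is (714 − 592) / (4.3219 − 2.5850) = 70.237 ms/bit.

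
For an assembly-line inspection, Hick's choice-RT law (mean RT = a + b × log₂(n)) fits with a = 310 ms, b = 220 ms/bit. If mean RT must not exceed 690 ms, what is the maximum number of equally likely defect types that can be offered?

3

Set 310 + 220·log₂ n ≤ 690 → log₂ n ≤ (690 − 310)/220 = 1.7273.
So n ≤ 2^1.7273 = 3.311; the largest integer n is 3.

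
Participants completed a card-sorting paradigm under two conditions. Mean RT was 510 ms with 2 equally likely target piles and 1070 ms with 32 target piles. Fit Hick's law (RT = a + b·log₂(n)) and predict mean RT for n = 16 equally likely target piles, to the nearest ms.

930 ms

Fit slope and intercept:
  b = (1070 − 510) / (log₂ 32 − log₂ 2) = 560 / (5 − 1) = 140 ms/bit
  a = 510 − 140 × 1 = 370 ms
Then RT(16) = 370 + 140 × log₂ 16 = 370 + 140 × 4 ≈ 930.000 ms.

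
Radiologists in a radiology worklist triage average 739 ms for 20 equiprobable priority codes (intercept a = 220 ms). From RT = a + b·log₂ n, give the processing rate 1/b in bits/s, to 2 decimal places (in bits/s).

8.33 bits/s

b = (739 − 220)/log₂ 20 = 519/4.3219 = 120.085 ms per bit = 0.12009 s/bit; the reciprocal is 8.327 bits/s.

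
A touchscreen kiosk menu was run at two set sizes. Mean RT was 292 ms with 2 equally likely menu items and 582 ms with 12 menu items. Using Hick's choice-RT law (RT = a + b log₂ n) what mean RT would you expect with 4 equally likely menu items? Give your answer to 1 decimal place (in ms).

Fit slope and intercept:
  b = (582 − 292) / (log₂ 12 − log₂ 2) = 290 / (3.5850 − 1) = 112.187 ms/bit
  a = 292 − 112.187 × 1 = 179.813 ms
Then RT(4) = 179.813 + 112.187 × log₂ 4 = 179.813 + 112.187 × 2 ≈ 404.187 ms.

404.2 ms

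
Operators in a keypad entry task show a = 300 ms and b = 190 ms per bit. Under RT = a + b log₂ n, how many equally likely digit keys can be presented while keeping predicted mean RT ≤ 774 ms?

5

Information budget: (774 − 300)/190 = 2.4947 bits, so n ≤ 2^2.4947 = 5.636 → at most 5.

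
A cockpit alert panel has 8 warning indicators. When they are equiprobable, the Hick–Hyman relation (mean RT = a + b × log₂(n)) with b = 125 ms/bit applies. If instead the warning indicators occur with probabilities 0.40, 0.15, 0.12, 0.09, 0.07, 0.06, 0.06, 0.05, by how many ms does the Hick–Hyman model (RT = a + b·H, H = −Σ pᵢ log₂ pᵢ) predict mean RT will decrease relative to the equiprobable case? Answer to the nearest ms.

The RT saving is b·ΔH. Equiprobable H₀ = log₂(8) = 3.0000 bits; with the given probabilities H = 2.5908 bits.
b·(H₀ − H) = 125 × (3.0000 − 2.5908) = 51.16 ms.

51 ms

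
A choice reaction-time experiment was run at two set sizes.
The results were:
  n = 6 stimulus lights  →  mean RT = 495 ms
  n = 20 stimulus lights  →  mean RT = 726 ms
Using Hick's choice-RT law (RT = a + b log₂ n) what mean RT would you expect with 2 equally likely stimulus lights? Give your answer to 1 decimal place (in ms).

284.2 ms

Fit slope and intercept:
  b = (726 − 495) / (log₂ 20 − log₂ 6) = 231 / (4.3219 − 2.5850) = 132.991 ms/bit
  a = 495 − 132.991 × 2.5850 = 151.224 ms
Then RT(2) = 151.224 + 132.991 × log₂ 2 = 151.224 + 132.991 × 1 ≈ 284.215 ms.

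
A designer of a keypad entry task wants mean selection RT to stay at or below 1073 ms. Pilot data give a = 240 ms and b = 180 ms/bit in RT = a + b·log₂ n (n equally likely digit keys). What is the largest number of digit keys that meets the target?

Information budget: (1073 − 240)/180 = 4.6278 bits, so n ≤ 2^4.6278 = 24.723 → at most 24.

24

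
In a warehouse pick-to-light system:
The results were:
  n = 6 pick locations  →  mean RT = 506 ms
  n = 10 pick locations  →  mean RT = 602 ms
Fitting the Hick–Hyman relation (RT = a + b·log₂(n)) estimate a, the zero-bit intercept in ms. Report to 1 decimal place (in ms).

The slope on a log₂ axis is (602 − 506) / (3.3219 − 2.5850) = 130.264 ms/bit.
Intercept: a = 506 − 130.264·log₂(6) = 169.273 ms.

169.3 ms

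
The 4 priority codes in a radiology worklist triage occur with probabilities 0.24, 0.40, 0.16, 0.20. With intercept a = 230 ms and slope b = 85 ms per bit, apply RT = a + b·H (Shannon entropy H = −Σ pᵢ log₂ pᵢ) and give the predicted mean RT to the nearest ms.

H = 0.24·log₂(1/0.24) + 0.40·log₂(1/0.40) + 0.16·log₂(1/0.16) + 0.20·log₂(1/0.20) = 1.9103 bits.
RT = 230 + 85 × 1.9103 = 392.38 ms.

392 ms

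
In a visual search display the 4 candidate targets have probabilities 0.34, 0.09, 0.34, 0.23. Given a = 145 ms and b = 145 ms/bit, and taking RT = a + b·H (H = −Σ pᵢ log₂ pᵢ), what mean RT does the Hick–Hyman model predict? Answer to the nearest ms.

Entropy contributions −pᵢ log₂ pᵢ: 0.5292, 0.3127, 0.5292, 0.4877; sum H = 1.8587 bits.
RT = a + bH = 145 + 145·1.8587 = 414.51 ms.

415 ms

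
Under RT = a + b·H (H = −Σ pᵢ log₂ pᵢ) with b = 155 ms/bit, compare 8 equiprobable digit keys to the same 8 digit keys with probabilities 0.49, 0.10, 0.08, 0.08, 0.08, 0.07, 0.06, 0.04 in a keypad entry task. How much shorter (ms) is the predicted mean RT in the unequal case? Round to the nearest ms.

92 ms

The RT saving is b·ΔH. Equiprobable H₀ = log₂(8) = 3.0000 bits; with the given probabilities H = 2.4088 bits.
b·(H₀ − H) = 155 × (3.0000 − 2.4088) = 91.63 ms.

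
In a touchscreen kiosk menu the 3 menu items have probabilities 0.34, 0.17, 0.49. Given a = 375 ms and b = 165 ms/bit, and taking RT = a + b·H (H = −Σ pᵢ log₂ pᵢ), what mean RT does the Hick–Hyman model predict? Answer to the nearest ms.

Entropy contributions −pᵢ log₂ pᵢ: 0.5292, 0.4346, 0.5043; sum H = 1.4680 bits.
RT = a + bH = 375 + 165·1.4680 = 617.23 ms.

617 ms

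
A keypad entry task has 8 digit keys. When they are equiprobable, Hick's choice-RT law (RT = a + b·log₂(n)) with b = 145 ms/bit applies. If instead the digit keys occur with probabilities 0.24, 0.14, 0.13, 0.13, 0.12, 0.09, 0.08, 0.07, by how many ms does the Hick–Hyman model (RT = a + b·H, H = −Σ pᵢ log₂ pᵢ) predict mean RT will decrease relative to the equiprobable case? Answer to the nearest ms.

Equiprobable entropy H₀ = log₂ 8 = 3.0000 bits.
Skewed entropy H = −Σ pᵢ log₂ pᵢ = 2.8963 bits.
ΔRT = b·(H₀ − H) = 145 × 0.1037 = 15.03 ms.

15 ms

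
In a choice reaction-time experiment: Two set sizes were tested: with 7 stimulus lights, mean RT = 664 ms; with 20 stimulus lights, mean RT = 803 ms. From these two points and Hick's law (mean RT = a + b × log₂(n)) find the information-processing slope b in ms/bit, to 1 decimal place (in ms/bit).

b = (RT₂ − RT₁)/(log₂ n₂ − log₂ n₁) = (803 − 664)/(4.3219 − 2.8074) = 91.775 ms/bit.

91.8 ms/bit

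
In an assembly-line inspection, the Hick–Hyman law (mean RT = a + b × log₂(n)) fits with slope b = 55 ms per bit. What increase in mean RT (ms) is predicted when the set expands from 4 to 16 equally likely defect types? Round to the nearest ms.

ΔRT = (a + b log₂ n₂) − (a + b log₂ n₁) = b·(log₂ n₂ − log₂ n₁).
log₂(16) − log₂(4) = log₂(16/4) = log₂(4) = 2.
ΔRT = 55 × 2.0000 = 110.000 ms.

110 ms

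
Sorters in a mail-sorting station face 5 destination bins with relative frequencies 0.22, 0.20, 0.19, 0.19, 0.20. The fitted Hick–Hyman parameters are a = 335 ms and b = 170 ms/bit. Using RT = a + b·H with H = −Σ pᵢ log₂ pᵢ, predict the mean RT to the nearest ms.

H = 0.22·log₂(1/0.22) + 0.20·log₂(1/0.20) + 0.19·log₂(1/0.19) + 0.19·log₂(1/0.19) + 0.20·log₂(1/0.20) = 2.3198 bits.
RT = 335 + 170 × 2.3198 = 729.37 ms.

729 ms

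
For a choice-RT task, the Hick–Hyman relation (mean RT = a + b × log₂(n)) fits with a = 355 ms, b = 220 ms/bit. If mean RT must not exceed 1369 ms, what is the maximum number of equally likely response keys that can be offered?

24

220·log₂ n ≤ 1369 − 355 = 1014, giving log₂ n ≤ 4.6091 and n ≤ 24.405. The largest whole number is 24.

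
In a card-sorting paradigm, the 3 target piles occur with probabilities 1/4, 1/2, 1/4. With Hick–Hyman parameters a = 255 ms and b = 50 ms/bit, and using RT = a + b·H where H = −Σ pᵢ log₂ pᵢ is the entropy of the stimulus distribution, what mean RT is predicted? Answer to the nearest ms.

330 ms

H = −Σ pᵢ log₂ pᵢ = 0.25·2 + 0.5·1 + 0.25·2 = 1.500 bits.
RT = 255 + 50 × 1.500 = 330.00 ms.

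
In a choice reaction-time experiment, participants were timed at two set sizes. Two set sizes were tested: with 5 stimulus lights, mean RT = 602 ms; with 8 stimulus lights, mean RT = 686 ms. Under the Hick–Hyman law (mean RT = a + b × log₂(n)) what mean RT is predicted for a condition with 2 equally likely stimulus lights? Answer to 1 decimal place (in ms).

438.2 ms

Fit slope and intercept:
  b = (686 − 602) / (log₂ 8 − log₂ 5) = 84 / (3 − 2.3219) = 123.881 ms/bit
  a = 602 − 123.881 × 2.3219 = 314.358 ms
Then RT(2) = 314.358 + 123.881 × log₂ 2 = 314.358 + 123.881 × 1 ≈ 438.239 ms.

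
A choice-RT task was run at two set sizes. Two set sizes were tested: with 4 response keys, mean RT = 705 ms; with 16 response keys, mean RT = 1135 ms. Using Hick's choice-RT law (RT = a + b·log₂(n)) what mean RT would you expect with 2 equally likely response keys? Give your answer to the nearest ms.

490 ms

Fit slope and intercept:
  b = (1135 − 705) / (log₂ 16 − log₂ 4) = 430 / (4 − 2) = 215 ms/bit
  a = 705 − 215 × 2 = 275 ms
Then RT(2) = 275 + 215 × log₂ 2 = 275 + 215 × 1 ≈ 490.000 ms.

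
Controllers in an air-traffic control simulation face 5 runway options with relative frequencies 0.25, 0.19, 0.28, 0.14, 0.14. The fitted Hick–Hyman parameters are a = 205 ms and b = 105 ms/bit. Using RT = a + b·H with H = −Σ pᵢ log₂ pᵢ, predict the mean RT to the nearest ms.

Entropy contributions −pᵢ log₂ pᵢ: 0.5000, 0.4552, 0.5142, 0.3971, 0.3971; sum H = 2.2637 bits.
RT = a + bH = 205 + 105·2.2637 = 442.69 ms.

443 ms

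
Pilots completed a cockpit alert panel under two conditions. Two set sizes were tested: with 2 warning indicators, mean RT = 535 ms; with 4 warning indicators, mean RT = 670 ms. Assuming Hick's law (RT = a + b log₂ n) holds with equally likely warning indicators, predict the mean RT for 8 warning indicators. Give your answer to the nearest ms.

With log₂ n on the abscissa the relation is linear; from the two conditions:
  b = (670 − 535) / (log₂ 4 − log₂ 2) = 135 / (2 − 1) = 135 ms/bit
  a = 535 − 135 × 1 = 400 ms
Then RT(8) = 400 + 135 × log₂ 8 = 400 + 135 × 3 ≈ 805.000 ms.

805 ms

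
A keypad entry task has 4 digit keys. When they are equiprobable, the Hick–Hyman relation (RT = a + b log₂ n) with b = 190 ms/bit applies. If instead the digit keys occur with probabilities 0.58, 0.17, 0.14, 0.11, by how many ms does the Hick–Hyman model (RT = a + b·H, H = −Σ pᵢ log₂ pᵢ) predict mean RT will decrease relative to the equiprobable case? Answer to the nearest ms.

69 ms

Equiprobable entropy H₀ = log₂ 4 = 2.0000 bits.
Skewed entropy H = −Σ pᵢ log₂ pᵢ = 1.6378 bits.
ΔRT = b·(H₀ − H) = 190 × 0.3622 = 68.82 ms.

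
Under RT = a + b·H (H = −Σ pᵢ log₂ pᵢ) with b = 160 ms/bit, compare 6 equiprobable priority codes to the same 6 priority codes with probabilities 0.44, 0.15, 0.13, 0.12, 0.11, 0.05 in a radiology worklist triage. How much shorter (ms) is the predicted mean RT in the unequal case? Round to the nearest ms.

The RT saving is b·ΔH. Equiprobable H₀ = log₂(6) = 2.5850 bits; with the given probabilities H = 2.2478 bits.
b·(H₀ − H) = 160 × (2.5850 − 2.2478) = 53.95 ms.

54 ms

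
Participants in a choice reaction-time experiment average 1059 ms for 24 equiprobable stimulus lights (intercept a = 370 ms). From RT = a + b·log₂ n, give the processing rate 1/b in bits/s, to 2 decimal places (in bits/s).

Choice component = 1059 − 370 = 689 ms over log₂(24) = 4.5850 bits.
b = 689 / 4.5850 = 150.274 ms/bit, so 1/b = 6.655 bits/s.

6.65 bits/s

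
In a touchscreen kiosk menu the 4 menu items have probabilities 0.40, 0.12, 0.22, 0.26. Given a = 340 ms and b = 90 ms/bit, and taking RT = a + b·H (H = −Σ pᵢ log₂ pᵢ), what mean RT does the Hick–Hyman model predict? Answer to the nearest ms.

509 ms

Entropy contributions −pᵢ log₂ pᵢ: 0.5288, 0.3671, 0.4806, 0.5053; sum H = 1.8817 bits.
RT = a + bH = 340 + 90·1.8817 = 509.35 ms.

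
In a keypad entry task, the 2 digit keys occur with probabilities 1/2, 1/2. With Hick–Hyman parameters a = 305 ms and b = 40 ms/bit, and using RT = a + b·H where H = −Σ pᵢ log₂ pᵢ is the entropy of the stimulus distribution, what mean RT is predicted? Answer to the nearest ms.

H = −Σ pᵢ log₂ pᵢ = 0.5·1 + 0.5·1 = 1.000 bits.
RT = 305 + 40 × 1.000 = 345.00 ms.

345 ms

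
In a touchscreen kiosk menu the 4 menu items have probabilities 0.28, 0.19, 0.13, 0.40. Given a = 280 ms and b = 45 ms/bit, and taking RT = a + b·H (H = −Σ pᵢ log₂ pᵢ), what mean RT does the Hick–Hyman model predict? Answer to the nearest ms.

Entropy contributions −pᵢ log₂ pᵢ: 0.5142, 0.4552, 0.3826, 0.5288; sum H = 1.8809 bits.
RT = a + bH = 280 + 45·1.8809 = 364.64 ms.

365 ms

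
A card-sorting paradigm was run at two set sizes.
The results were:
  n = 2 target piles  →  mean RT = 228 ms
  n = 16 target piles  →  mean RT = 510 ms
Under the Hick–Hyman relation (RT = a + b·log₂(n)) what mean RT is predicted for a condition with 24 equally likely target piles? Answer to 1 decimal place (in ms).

565.0 ms

Fit slope and intercept:
  b = (510 − 228) / (log₂ 16 − log₂ 2) = 282 / (4 − 1) = 94.000 ms/bit
  a = 228 − 94.000 × 1 = 134.000 ms
Then RT(24) = 134.000 + 94.000 × log₂ 24 = 134.000 + 94.000 × 4.5850 ≈ 564.986 ms.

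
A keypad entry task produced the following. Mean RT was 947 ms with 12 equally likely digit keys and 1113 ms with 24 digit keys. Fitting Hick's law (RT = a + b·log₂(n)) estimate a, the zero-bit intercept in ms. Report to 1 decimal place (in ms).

351.9 ms

The slope on a log₂ axis is (1113 − 947) / (4.5850 − 3.5850) = 166.000 ms/bit.
a = RT₁ − b·log₂ n₁ = 947 − 166.000 × 3.5850 = 351.896 ms.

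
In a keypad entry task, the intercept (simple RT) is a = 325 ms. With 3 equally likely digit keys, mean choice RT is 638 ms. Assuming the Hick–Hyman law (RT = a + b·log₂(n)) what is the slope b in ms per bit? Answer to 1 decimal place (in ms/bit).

log₂(3) = 1.5850 bits.
b = (RT − a)/log₂ n = (638 − 325) / 1.5850 = 197.481 ms/bit.

197.5 ms/bit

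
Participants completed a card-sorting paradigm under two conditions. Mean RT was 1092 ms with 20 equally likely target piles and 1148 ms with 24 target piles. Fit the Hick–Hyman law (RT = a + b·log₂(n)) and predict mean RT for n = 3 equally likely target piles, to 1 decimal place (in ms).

RT is linear in log₂ n, so two points fix the line:
  b = (1148 − 1092) / (log₂ 24 − log₂ 20) = 56 / (4.5850 − 4.3219) = 212.900 ms/bit
  a = 1092 − 212.900 × 4.3219 = 171.862 ms
Then RT(3) = 171.862 + 212.900 × log₂ 3 = 171.862 + 212.900 × 1.5850 ≈ 509.300 ms.

509.3 ms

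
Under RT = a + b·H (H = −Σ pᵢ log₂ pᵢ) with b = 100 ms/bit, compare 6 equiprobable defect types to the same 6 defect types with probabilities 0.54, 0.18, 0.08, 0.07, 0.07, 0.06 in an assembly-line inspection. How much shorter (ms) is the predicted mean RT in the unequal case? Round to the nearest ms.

The RT saving is b·ΔH. Equiprobable H₀ = log₂(6) = 2.5850 bits; with the given probabilities H = 1.9975 bits.
b·(H₀ − H) = 100 × (2.5850 − 1.9975) = 58.75 ms.

59 ms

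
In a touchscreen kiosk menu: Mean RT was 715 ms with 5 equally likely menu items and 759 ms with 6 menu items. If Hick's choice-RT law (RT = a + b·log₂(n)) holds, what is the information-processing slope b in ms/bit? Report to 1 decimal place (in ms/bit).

167.3 ms/bit

Slope: b = (759 − 715) / (log₂ 6 − log₂ 5) = 44/0.2630 = 167.278 ms/bit.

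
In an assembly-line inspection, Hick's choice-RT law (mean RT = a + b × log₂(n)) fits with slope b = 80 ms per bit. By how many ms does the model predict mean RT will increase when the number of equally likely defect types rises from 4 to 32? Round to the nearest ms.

ΔRT = (a + b log₂ n₂) − (a + b log₂ n₁) = b·(log₂ n₂ − log₂ n₁).
log₂(32) − log₂(4) = log₂(32/4) = log₂(8) = 3.
ΔRT = 80 × 3.0000 = 240.000 ms.

240 ms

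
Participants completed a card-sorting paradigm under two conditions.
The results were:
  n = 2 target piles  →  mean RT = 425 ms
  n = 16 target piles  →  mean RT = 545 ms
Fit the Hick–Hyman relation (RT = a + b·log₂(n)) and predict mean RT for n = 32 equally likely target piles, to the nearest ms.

RT is linear in log₂ n, so two points fix the line:
  b = (545 − 425) / (log₂ 16 − log₂ 2) = 120 / (4 − 1) = 40 ms/bit
  a = 425 − 40 × 1 = 385 ms
Then RT(32) = 385 + 40 × log₂ 32 = 385 + 40 × 5 ≈ 585.000 ms.

585 ms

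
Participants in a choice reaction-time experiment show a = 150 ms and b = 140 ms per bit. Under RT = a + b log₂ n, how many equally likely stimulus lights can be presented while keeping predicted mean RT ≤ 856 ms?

Information budget: (856 − 150)/140 = 5.0429 bits, so n ≤ 2^5.0429 = 32.965 → at most 32.

32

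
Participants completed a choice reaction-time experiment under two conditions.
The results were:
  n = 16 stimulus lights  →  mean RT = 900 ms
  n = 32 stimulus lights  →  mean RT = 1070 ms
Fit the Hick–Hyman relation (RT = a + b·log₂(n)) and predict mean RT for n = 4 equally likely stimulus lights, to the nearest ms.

With log₂ n on the abscissa the relation is linear; from the two conditions:
  b = (1070 − 900) / (log₂ 32 − log₂ 16) = 170 / (5 − 4) = 170 ms/bit
  a = 900 − 170 × 4 = 220 ms
Then RT(4) = 220 + 170 × log₂ 4 = 220 + 170 × 2 ≈ 560.000 ms.

560 ms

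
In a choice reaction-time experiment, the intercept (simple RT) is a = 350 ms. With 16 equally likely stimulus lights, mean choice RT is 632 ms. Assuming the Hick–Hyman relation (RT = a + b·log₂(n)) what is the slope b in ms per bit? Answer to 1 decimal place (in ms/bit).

70.5 ms/bit

b = (632 − 350) / log₂(16) = 282 / 4 = 70.500 ms/bit.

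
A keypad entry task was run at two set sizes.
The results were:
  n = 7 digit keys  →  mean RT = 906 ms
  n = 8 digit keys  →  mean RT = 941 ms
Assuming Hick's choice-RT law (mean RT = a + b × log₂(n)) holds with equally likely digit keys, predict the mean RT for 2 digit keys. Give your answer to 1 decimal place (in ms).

RT is linear in log₂ n, so two points fix the line:
  b = (941 − 906) / (log₂ 8 − log₂ 7) = 35 / (3 − 2.8074) = 181.681 ms/bit
  a = 906 − 181.681 × 2.8074 = 395.956 ms
Then RT(2) = 395.956 + 181.681 × log₂ 2 = 395.956 + 181.681 × 1 ≈ 577.637 ms.

577.6 ms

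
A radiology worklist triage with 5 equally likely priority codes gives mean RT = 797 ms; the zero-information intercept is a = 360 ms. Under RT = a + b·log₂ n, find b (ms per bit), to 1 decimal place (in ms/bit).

log₂(5) = 2.3219 bits.
b = (RT − a)/log₂ n = (797 − 360) / 2.3219 = 188.206 ms/bit.

188.2 ms/bit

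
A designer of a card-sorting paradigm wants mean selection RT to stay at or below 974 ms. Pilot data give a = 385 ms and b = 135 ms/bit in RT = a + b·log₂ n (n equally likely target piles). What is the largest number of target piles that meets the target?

135·log₂ n ≤ 974 − 385 = 589, giving log₂ n ≤ 4.3630 and n ≤ 20.577. The largest whole number is 20.

20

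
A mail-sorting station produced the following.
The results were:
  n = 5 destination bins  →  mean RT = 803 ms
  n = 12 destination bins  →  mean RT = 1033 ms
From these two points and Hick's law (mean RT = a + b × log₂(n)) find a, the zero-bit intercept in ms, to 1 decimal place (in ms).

380.2 ms

Slope: b = (1033 − 803) / (log₂ 12 − log₂ 5) = 230/1.2630 = 182.101 ms/bit.
a = RT₁ − b·log₂ n₁ = 803 − 182.101 × 2.3219 = 380.174 ms.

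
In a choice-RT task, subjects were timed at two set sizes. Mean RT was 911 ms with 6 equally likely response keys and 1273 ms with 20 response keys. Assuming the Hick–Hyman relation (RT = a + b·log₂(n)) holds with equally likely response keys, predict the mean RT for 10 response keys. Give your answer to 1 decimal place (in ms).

1064.6 ms

Fit slope and intercept:
  b = (1273 − 911) / (log₂ 20 − log₂ 6) = 362 / (4.3219 − 2.5850) = 208.409 ms/bit
  a = 911 − 208.409 × 2.5850 = 372.269 ms
Then RT(10) = 372.269 + 208.409 × log₂ 10 = 372.269 + 208.409 × 3.3219 ≈ 1064.591 ms.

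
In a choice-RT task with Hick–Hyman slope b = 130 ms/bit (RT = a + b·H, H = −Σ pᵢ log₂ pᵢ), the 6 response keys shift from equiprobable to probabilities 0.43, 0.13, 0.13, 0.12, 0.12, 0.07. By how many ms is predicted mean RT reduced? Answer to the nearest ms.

38 ms

The RT saving is b·ΔH. Equiprobable H₀ = log₂(6) = 2.5850 bits; with the given probabilities H = 2.2915 bits.
b·(H₀ − H) = 130 × (2.5850 − 2.2915) = 38.14 ms.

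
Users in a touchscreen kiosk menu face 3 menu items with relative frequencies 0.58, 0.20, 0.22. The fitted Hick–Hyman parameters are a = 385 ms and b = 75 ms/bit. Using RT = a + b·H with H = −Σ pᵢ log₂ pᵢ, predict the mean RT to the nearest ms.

490 ms

Entropy contributions −pᵢ log₂ pᵢ: 0.4558, 0.4644, 0.4806; sum H = 1.4008 bits.
RT = a + bH = 385 + 75·1.4008 = 490.06 ms.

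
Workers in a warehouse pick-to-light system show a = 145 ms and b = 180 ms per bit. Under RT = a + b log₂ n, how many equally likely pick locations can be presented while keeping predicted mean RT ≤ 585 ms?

180·log₂ n ≤ 585 − 145 = 440, giving log₂ n ≤ 2.4444 and n ≤ 5.443. The largest whole number is 5.

5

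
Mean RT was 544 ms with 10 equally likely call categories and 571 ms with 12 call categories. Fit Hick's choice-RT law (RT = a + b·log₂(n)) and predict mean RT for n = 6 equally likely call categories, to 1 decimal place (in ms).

With log₂ n on the abscissa the relation is linear; from the two conditions:
  b = (571 − 544) / (log₂ 12 − log₂ 10) = 27 / (3.5850 − 3.3219) = 102.648 ms/bit
  a = 544 − 102.648 × 3.3219 = 203.010 ms
Then RT(6) = 203.010 + 102.648 × log₂ 6 = 203.010 + 102.648 × 2.5850 ≈ 468.352 ms.

468.4 ms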